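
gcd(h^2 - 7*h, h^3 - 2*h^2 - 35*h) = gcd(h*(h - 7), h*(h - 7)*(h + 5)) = h^2 - 7*h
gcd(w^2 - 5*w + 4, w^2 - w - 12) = w - 4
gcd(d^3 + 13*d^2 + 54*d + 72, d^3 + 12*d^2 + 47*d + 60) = d^2 + 7*d + 12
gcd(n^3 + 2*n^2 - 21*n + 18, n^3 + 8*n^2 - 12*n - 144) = n + 6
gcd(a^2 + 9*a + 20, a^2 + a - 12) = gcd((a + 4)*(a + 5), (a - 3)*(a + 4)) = a + 4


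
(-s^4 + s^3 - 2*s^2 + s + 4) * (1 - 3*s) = 3*s^5 - 4*s^4 + 7*s^3 - 5*s^2 - 11*s + 4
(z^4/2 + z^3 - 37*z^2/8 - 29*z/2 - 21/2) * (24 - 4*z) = -2*z^5 + 8*z^4 + 85*z^3/2 - 53*z^2 - 306*z - 252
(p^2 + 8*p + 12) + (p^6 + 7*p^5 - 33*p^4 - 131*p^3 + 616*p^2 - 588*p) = p^6 + 7*p^5 - 33*p^4 - 131*p^3 + 617*p^2 - 580*p + 12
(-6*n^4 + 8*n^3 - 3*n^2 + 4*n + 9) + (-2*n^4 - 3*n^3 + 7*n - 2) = -8*n^4 + 5*n^3 - 3*n^2 + 11*n + 7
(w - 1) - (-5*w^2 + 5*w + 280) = 5*w^2 - 4*w - 281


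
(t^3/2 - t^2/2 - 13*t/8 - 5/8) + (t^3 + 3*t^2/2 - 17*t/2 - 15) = 3*t^3/2 + t^2 - 81*t/8 - 125/8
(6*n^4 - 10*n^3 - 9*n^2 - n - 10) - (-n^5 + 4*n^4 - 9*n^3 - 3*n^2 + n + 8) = n^5 + 2*n^4 - n^3 - 6*n^2 - 2*n - 18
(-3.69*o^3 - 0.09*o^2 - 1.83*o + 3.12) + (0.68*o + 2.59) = -3.69*o^3 - 0.09*o^2 - 1.15*o + 5.71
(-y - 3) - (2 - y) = -5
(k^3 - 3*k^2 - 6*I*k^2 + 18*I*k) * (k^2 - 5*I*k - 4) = k^5 - 3*k^4 - 11*I*k^4 - 34*k^3 + 33*I*k^3 + 102*k^2 + 24*I*k^2 - 72*I*k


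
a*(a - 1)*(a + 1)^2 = a^4 + a^3 - a^2 - a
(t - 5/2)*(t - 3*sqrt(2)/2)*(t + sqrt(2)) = t^3 - 5*t^2/2 - sqrt(2)*t^2/2 - 3*t + 5*sqrt(2)*t/4 + 15/2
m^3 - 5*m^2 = m^2*(m - 5)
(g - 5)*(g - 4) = g^2 - 9*g + 20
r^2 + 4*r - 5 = (r - 1)*(r + 5)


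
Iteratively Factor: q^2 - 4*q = (q - 4)*(q)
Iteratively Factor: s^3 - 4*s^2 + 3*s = (s - 3)*(s^2 - s) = s*(s - 3)*(s - 1)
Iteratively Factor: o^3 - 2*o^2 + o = (o - 1)*(o^2 - o) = o*(o - 1)*(o - 1)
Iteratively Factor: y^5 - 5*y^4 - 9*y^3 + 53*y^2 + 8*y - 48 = (y - 4)*(y^4 - y^3 - 13*y^2 + y + 12) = (y - 4)*(y + 3)*(y^3 - 4*y^2 - y + 4) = (y - 4)^2*(y + 3)*(y^2 - 1) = (y - 4)^2*(y + 1)*(y + 3)*(y - 1)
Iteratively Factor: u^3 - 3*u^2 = (u - 3)*(u^2) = u*(u - 3)*(u)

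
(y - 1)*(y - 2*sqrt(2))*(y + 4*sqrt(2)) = y^3 - y^2 + 2*sqrt(2)*y^2 - 16*y - 2*sqrt(2)*y + 16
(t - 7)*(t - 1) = t^2 - 8*t + 7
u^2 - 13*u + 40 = (u - 8)*(u - 5)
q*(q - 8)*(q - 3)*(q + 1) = q^4 - 10*q^3 + 13*q^2 + 24*q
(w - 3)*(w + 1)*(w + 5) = w^3 + 3*w^2 - 13*w - 15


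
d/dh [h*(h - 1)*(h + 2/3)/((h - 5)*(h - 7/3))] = (9*h^4 - 132*h^3 + 343*h^2 - 70*h - 70)/(9*h^4 - 132*h^3 + 694*h^2 - 1540*h + 1225)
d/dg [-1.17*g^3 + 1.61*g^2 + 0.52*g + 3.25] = -3.51*g^2 + 3.22*g + 0.52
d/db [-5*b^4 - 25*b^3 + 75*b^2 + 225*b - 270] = -20*b^3 - 75*b^2 + 150*b + 225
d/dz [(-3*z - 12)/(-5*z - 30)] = 6/(5*(z + 6)^2)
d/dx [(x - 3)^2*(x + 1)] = (x - 3)*(3*x - 1)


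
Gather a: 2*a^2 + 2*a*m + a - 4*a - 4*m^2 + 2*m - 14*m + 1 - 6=2*a^2 + a*(2*m - 3) - 4*m^2 - 12*m - 5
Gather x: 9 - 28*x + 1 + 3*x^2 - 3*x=3*x^2 - 31*x + 10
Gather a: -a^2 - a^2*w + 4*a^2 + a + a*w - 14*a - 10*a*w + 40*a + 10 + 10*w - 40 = a^2*(3 - w) + a*(27 - 9*w) + 10*w - 30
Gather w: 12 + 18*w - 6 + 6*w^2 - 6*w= 6*w^2 + 12*w + 6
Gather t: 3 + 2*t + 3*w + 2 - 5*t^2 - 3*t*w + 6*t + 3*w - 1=-5*t^2 + t*(8 - 3*w) + 6*w + 4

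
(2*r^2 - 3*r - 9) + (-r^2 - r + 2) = r^2 - 4*r - 7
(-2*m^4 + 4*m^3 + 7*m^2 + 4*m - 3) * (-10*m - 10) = 20*m^5 - 20*m^4 - 110*m^3 - 110*m^2 - 10*m + 30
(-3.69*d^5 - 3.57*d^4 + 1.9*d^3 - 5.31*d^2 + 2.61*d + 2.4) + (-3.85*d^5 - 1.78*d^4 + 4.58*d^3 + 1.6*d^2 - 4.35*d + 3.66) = -7.54*d^5 - 5.35*d^4 + 6.48*d^3 - 3.71*d^2 - 1.74*d + 6.06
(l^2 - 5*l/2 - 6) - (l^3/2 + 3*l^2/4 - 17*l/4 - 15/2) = -l^3/2 + l^2/4 + 7*l/4 + 3/2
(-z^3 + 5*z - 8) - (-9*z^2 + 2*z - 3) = -z^3 + 9*z^2 + 3*z - 5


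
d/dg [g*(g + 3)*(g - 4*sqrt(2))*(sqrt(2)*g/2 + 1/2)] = 2*sqrt(2)*g^3 - 21*g^2/2 + 9*sqrt(2)*g^2/2 - 21*g - 4*sqrt(2)*g - 6*sqrt(2)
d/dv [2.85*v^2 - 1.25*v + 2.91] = 5.7*v - 1.25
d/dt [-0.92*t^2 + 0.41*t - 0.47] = 0.41 - 1.84*t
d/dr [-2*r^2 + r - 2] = 1 - 4*r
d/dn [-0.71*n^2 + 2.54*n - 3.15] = 2.54 - 1.42*n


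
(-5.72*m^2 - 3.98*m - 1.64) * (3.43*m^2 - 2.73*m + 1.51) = -19.6196*m^4 + 1.9642*m^3 - 3.397*m^2 - 1.5326*m - 2.4764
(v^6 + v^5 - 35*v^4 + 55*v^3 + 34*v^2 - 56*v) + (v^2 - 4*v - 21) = v^6 + v^5 - 35*v^4 + 55*v^3 + 35*v^2 - 60*v - 21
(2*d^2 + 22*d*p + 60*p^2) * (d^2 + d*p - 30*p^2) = 2*d^4 + 24*d^3*p + 22*d^2*p^2 - 600*d*p^3 - 1800*p^4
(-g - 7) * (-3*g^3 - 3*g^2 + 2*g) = 3*g^4 + 24*g^3 + 19*g^2 - 14*g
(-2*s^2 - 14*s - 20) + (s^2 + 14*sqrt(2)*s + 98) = -s^2 - 14*s + 14*sqrt(2)*s + 78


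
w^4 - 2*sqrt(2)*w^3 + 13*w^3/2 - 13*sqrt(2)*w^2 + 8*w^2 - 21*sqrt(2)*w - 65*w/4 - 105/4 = (w + 3)*(w + 7/2)*(w - 5*sqrt(2)/2)*(w + sqrt(2)/2)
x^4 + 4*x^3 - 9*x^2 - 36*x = x*(x - 3)*(x + 3)*(x + 4)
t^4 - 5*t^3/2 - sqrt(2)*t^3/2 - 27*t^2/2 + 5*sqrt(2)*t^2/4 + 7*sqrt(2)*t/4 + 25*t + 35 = (t - 7/2)*(t + 1)*(t - 5*sqrt(2)/2)*(t + 2*sqrt(2))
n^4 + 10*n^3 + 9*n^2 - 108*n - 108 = (n - 3)*(n + 1)*(n + 6)^2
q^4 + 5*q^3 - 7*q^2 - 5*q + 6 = (q - 1)^2*(q + 1)*(q + 6)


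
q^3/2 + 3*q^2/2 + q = q*(q/2 + 1/2)*(q + 2)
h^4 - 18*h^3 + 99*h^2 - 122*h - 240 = (h - 8)*(h - 6)*(h - 5)*(h + 1)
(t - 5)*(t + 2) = t^2 - 3*t - 10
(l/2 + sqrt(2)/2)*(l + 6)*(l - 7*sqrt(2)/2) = l^3/2 - 5*sqrt(2)*l^2/4 + 3*l^2 - 15*sqrt(2)*l/2 - 7*l/2 - 21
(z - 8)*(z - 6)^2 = z^3 - 20*z^2 + 132*z - 288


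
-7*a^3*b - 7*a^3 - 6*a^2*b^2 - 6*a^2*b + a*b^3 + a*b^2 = (-7*a + b)*(a + b)*(a*b + a)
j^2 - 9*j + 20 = (j - 5)*(j - 4)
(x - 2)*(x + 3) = x^2 + x - 6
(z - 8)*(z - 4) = z^2 - 12*z + 32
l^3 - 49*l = l*(l - 7)*(l + 7)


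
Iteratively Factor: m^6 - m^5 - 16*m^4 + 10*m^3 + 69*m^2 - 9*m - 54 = (m + 1)*(m^5 - 2*m^4 - 14*m^3 + 24*m^2 + 45*m - 54) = (m - 3)*(m + 1)*(m^4 + m^3 - 11*m^2 - 9*m + 18) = (m - 3)^2*(m + 1)*(m^3 + 4*m^2 + m - 6) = (m - 3)^2*(m + 1)*(m + 2)*(m^2 + 2*m - 3) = (m - 3)^2*(m + 1)*(m + 2)*(m + 3)*(m - 1)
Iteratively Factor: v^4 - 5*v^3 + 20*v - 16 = (v - 1)*(v^3 - 4*v^2 - 4*v + 16) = (v - 4)*(v - 1)*(v^2 - 4) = (v - 4)*(v - 2)*(v - 1)*(v + 2)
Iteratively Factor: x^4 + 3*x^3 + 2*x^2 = (x + 1)*(x^3 + 2*x^2) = x*(x + 1)*(x^2 + 2*x) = x*(x + 1)*(x + 2)*(x)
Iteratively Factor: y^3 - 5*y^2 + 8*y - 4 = (y - 1)*(y^2 - 4*y + 4) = (y - 2)*(y - 1)*(y - 2)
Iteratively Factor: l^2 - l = (l - 1)*(l)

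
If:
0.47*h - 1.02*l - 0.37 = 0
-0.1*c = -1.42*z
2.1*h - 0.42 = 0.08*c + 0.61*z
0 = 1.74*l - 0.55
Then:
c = 21.75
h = 1.47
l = 0.32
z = 1.53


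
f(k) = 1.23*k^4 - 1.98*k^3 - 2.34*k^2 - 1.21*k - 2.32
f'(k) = 4.92*k^3 - 5.94*k^2 - 4.68*k - 1.21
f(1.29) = -8.62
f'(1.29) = -6.57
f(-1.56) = 8.67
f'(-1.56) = -27.04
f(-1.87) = 19.75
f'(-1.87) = -45.40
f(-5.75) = 1648.24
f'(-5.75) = -1106.03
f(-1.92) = 22.11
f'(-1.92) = -48.94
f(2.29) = -7.31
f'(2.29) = 16.01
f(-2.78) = 98.97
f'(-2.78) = -139.81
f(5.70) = 846.46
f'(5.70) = 690.27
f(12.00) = 21730.04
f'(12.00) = 7589.03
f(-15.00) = 68440.58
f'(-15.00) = -17872.51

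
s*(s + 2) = s^2 + 2*s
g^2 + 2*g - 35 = (g - 5)*(g + 7)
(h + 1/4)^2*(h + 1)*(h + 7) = h^4 + 17*h^3/2 + 177*h^2/16 + 4*h + 7/16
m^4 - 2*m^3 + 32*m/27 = m*(m - 4/3)^2*(m + 2/3)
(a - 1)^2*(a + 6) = a^3 + 4*a^2 - 11*a + 6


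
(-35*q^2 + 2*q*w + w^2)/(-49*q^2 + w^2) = (5*q - w)/(7*q - w)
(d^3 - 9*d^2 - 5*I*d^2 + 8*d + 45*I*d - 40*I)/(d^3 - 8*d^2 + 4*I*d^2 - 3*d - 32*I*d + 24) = (d^2 - d*(1 + 5*I) + 5*I)/(d^2 + 4*I*d - 3)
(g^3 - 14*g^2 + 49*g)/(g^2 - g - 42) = g*(g - 7)/(g + 6)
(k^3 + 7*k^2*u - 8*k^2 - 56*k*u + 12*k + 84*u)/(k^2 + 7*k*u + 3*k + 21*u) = (k^2 - 8*k + 12)/(k + 3)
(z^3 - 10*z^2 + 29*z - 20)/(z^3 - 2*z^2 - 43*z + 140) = (z - 1)/(z + 7)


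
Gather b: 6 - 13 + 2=-5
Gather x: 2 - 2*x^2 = 2 - 2*x^2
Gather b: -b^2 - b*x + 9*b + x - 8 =-b^2 + b*(9 - x) + x - 8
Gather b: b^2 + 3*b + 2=b^2 + 3*b + 2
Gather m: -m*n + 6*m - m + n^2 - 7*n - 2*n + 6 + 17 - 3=m*(5 - n) + n^2 - 9*n + 20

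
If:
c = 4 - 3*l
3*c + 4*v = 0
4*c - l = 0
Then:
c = 4/13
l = 16/13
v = -3/13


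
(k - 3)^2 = k^2 - 6*k + 9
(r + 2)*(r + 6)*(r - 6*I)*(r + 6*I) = r^4 + 8*r^3 + 48*r^2 + 288*r + 432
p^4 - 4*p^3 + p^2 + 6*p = p*(p - 3)*(p - 2)*(p + 1)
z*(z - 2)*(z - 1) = z^3 - 3*z^2 + 2*z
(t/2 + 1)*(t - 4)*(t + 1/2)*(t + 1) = t^4/2 - t^3/4 - 21*t^2/4 - 13*t/2 - 2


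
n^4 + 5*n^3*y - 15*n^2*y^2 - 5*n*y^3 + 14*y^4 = (n - 2*y)*(n - y)*(n + y)*(n + 7*y)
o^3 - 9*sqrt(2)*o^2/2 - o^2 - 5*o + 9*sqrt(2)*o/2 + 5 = (o - 1)*(o - 5*sqrt(2))*(o + sqrt(2)/2)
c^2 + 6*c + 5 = (c + 1)*(c + 5)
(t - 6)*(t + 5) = t^2 - t - 30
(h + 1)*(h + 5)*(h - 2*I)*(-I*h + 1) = -I*h^4 - h^3 - 6*I*h^3 - 6*h^2 - 7*I*h^2 - 5*h - 12*I*h - 10*I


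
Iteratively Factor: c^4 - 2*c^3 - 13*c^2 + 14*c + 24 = (c - 2)*(c^3 - 13*c - 12) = (c - 2)*(c + 1)*(c^2 - c - 12) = (c - 4)*(c - 2)*(c + 1)*(c + 3)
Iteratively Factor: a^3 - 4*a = (a + 2)*(a^2 - 2*a) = a*(a + 2)*(a - 2)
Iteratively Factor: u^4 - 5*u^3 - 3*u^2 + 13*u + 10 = (u - 2)*(u^3 - 3*u^2 - 9*u - 5) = (u - 2)*(u + 1)*(u^2 - 4*u - 5) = (u - 5)*(u - 2)*(u + 1)*(u + 1)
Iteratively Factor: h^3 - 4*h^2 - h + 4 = (h - 4)*(h^2 - 1) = (h - 4)*(h - 1)*(h + 1)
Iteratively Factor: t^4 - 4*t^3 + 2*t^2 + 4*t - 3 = (t - 1)*(t^3 - 3*t^2 - t + 3) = (t - 1)*(t + 1)*(t^2 - 4*t + 3) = (t - 1)^2*(t + 1)*(t - 3)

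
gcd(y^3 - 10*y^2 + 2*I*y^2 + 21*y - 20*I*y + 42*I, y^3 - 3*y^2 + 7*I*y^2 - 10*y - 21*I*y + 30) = y^2 + y*(-3 + 2*I) - 6*I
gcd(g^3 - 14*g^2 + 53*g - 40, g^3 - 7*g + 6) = g - 1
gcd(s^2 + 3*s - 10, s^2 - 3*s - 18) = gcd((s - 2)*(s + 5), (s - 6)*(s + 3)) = 1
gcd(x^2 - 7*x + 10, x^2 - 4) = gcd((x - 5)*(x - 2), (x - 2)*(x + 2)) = x - 2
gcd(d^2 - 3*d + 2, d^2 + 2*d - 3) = d - 1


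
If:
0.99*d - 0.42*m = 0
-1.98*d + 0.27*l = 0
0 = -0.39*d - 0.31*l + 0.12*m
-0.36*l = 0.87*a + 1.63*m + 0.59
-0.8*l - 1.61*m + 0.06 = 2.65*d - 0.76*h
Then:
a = -0.68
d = 0.00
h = -0.08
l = 0.00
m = 0.00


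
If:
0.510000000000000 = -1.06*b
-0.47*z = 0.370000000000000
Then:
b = -0.48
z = -0.79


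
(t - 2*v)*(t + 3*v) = t^2 + t*v - 6*v^2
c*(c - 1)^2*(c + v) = c^4 + c^3*v - 2*c^3 - 2*c^2*v + c^2 + c*v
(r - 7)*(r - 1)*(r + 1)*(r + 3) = r^4 - 4*r^3 - 22*r^2 + 4*r + 21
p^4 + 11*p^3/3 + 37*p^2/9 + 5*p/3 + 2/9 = (p + 1/3)^2*(p + 1)*(p + 2)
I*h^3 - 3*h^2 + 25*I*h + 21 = (h - 3*I)*(h + 7*I)*(I*h + 1)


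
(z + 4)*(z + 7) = z^2 + 11*z + 28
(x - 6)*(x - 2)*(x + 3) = x^3 - 5*x^2 - 12*x + 36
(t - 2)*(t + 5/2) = t^2 + t/2 - 5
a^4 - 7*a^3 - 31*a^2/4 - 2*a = a*(a - 8)*(a + 1/2)^2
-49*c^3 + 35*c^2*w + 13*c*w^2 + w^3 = (-c + w)*(7*c + w)^2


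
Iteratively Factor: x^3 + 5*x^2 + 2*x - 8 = (x - 1)*(x^2 + 6*x + 8) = (x - 1)*(x + 4)*(x + 2)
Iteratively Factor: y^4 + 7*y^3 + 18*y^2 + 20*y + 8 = (y + 2)*(y^3 + 5*y^2 + 8*y + 4) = (y + 2)^2*(y^2 + 3*y + 2) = (y + 2)^3*(y + 1)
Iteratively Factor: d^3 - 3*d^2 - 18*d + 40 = (d - 5)*(d^2 + 2*d - 8) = (d - 5)*(d - 2)*(d + 4)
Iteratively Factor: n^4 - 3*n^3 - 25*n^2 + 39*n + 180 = (n + 3)*(n^3 - 6*n^2 - 7*n + 60) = (n - 4)*(n + 3)*(n^2 - 2*n - 15) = (n - 5)*(n - 4)*(n + 3)*(n + 3)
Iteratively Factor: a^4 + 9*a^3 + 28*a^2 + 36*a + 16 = (a + 2)*(a^3 + 7*a^2 + 14*a + 8) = (a + 2)*(a + 4)*(a^2 + 3*a + 2) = (a + 1)*(a + 2)*(a + 4)*(a + 2)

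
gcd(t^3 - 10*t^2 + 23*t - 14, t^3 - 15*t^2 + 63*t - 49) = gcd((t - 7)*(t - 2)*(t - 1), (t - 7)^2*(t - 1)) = t^2 - 8*t + 7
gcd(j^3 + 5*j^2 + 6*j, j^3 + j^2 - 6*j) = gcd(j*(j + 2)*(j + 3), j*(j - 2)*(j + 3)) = j^2 + 3*j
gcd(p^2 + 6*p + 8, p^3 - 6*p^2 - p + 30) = p + 2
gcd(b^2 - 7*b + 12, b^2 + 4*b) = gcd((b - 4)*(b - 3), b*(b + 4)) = 1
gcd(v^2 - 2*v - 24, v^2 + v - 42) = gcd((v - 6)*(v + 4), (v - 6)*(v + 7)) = v - 6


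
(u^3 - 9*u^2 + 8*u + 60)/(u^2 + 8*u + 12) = (u^2 - 11*u + 30)/(u + 6)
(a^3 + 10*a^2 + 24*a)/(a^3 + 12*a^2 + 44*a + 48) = a/(a + 2)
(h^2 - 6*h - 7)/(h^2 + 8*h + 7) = (h - 7)/(h + 7)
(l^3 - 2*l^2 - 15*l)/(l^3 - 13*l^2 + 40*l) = (l + 3)/(l - 8)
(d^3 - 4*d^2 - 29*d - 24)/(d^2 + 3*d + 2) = (d^2 - 5*d - 24)/(d + 2)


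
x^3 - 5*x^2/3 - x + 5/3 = (x - 5/3)*(x - 1)*(x + 1)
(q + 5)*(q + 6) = q^2 + 11*q + 30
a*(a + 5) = a^2 + 5*a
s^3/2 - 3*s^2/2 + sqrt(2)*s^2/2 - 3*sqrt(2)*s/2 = s*(s/2 + sqrt(2)/2)*(s - 3)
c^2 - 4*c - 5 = (c - 5)*(c + 1)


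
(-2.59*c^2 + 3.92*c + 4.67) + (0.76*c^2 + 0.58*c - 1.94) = -1.83*c^2 + 4.5*c + 2.73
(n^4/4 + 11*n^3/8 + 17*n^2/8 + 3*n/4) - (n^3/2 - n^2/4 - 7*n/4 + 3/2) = n^4/4 + 7*n^3/8 + 19*n^2/8 + 5*n/2 - 3/2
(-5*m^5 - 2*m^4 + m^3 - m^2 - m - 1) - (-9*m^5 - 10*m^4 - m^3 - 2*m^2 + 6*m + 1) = 4*m^5 + 8*m^4 + 2*m^3 + m^2 - 7*m - 2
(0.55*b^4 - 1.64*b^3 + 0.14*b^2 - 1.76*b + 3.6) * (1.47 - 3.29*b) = -1.8095*b^5 + 6.2041*b^4 - 2.8714*b^3 + 5.9962*b^2 - 14.4312*b + 5.292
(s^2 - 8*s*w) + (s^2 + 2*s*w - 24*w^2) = 2*s^2 - 6*s*w - 24*w^2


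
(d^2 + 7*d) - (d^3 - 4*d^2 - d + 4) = -d^3 + 5*d^2 + 8*d - 4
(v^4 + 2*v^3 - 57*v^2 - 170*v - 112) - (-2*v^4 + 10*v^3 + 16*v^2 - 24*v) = 3*v^4 - 8*v^3 - 73*v^2 - 146*v - 112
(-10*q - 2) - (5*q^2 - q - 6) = -5*q^2 - 9*q + 4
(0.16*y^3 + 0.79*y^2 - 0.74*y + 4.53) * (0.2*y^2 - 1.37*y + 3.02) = 0.032*y^5 - 0.0612*y^4 - 0.7471*y^3 + 4.3056*y^2 - 8.4409*y + 13.6806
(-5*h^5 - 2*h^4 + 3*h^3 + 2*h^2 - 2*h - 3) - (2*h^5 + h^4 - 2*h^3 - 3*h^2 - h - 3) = -7*h^5 - 3*h^4 + 5*h^3 + 5*h^2 - h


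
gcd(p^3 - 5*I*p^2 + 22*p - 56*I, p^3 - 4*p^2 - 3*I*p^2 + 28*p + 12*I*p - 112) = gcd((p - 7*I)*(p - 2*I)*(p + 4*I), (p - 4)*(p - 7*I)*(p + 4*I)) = p^2 - 3*I*p + 28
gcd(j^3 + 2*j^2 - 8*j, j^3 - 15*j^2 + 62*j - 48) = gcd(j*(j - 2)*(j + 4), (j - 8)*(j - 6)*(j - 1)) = 1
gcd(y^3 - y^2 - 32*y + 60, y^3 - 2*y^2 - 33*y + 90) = y^2 + y - 30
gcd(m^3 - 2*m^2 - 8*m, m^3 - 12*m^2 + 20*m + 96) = m + 2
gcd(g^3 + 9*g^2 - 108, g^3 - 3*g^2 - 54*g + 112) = 1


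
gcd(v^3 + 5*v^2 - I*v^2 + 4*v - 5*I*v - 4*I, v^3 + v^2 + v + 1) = v^2 + v*(1 - I) - I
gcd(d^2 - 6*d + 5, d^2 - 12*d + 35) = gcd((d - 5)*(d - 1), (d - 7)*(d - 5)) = d - 5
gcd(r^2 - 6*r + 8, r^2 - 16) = r - 4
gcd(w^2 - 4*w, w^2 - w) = w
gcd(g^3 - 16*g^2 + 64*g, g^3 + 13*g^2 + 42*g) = g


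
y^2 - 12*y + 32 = (y - 8)*(y - 4)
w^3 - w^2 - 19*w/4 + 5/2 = (w - 5/2)*(w - 1/2)*(w + 2)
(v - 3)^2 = v^2 - 6*v + 9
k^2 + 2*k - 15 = (k - 3)*(k + 5)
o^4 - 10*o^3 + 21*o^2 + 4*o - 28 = (o - 7)*(o - 2)^2*(o + 1)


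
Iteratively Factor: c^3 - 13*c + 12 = (c + 4)*(c^2 - 4*c + 3) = (c - 1)*(c + 4)*(c - 3)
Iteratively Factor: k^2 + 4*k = (k)*(k + 4)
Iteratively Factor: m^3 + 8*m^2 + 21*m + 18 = (m + 2)*(m^2 + 6*m + 9) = (m + 2)*(m + 3)*(m + 3)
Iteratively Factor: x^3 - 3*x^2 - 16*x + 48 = (x - 3)*(x^2 - 16) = (x - 3)*(x + 4)*(x - 4)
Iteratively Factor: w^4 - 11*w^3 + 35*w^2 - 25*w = (w - 1)*(w^3 - 10*w^2 + 25*w) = (w - 5)*(w - 1)*(w^2 - 5*w) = (w - 5)^2*(w - 1)*(w)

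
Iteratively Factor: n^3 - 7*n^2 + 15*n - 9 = (n - 1)*(n^2 - 6*n + 9) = (n - 3)*(n - 1)*(n - 3)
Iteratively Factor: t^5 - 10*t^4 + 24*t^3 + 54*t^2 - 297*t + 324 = (t - 3)*(t^4 - 7*t^3 + 3*t^2 + 63*t - 108) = (t - 3)^2*(t^3 - 4*t^2 - 9*t + 36) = (t - 4)*(t - 3)^2*(t^2 - 9) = (t - 4)*(t - 3)^2*(t + 3)*(t - 3)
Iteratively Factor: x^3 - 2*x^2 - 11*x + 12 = (x + 3)*(x^2 - 5*x + 4) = (x - 1)*(x + 3)*(x - 4)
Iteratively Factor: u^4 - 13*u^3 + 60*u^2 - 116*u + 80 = (u - 2)*(u^3 - 11*u^2 + 38*u - 40) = (u - 2)^2*(u^2 - 9*u + 20) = (u - 5)*(u - 2)^2*(u - 4)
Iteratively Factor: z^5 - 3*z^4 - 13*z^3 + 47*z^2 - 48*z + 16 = (z - 1)*(z^4 - 2*z^3 - 15*z^2 + 32*z - 16) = (z - 1)*(z + 4)*(z^3 - 6*z^2 + 9*z - 4) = (z - 1)^2*(z + 4)*(z^2 - 5*z + 4) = (z - 4)*(z - 1)^2*(z + 4)*(z - 1)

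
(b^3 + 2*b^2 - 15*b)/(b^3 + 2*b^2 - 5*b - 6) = b*(b^2 + 2*b - 15)/(b^3 + 2*b^2 - 5*b - 6)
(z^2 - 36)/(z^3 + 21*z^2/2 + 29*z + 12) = 2*(z - 6)/(2*z^2 + 9*z + 4)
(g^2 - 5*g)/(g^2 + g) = (g - 5)/(g + 1)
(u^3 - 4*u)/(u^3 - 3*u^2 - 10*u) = (u - 2)/(u - 5)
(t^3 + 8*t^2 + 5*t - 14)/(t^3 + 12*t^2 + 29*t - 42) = (t + 2)/(t + 6)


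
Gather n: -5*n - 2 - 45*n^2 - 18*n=-45*n^2 - 23*n - 2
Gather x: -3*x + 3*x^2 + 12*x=3*x^2 + 9*x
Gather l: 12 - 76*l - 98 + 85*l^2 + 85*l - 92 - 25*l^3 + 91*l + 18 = -25*l^3 + 85*l^2 + 100*l - 160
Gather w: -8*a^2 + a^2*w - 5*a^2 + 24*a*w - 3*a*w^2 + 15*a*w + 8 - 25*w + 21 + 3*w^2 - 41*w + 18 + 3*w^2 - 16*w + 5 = -13*a^2 + w^2*(6 - 3*a) + w*(a^2 + 39*a - 82) + 52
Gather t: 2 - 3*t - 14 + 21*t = 18*t - 12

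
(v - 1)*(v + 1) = v^2 - 1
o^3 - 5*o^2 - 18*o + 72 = (o - 6)*(o - 3)*(o + 4)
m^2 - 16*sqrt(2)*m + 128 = (m - 8*sqrt(2))^2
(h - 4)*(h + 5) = h^2 + h - 20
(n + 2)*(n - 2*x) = n^2 - 2*n*x + 2*n - 4*x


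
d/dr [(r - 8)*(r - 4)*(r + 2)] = 3*r^2 - 20*r + 8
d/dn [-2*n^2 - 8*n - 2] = -4*n - 8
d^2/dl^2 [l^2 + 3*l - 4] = 2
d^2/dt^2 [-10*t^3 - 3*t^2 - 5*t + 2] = -60*t - 6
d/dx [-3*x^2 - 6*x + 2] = -6*x - 6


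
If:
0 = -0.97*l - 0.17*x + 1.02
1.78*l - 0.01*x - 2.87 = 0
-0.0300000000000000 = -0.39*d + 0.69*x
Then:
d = -5.41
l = 1.59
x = -3.10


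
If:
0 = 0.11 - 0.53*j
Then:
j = 0.21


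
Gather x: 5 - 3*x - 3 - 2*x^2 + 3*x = 2 - 2*x^2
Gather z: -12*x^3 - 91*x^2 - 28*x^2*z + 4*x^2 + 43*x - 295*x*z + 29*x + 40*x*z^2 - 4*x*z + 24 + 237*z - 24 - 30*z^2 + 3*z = -12*x^3 - 87*x^2 + 72*x + z^2*(40*x - 30) + z*(-28*x^2 - 299*x + 240)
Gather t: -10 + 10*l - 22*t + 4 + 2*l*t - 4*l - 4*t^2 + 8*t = 6*l - 4*t^2 + t*(2*l - 14) - 6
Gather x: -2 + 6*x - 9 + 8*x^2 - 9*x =8*x^2 - 3*x - 11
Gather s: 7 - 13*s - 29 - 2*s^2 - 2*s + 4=-2*s^2 - 15*s - 18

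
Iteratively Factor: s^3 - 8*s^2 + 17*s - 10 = (s - 1)*(s^2 - 7*s + 10) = (s - 2)*(s - 1)*(s - 5)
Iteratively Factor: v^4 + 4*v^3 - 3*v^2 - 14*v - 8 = (v + 1)*(v^3 + 3*v^2 - 6*v - 8) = (v + 1)*(v + 4)*(v^2 - v - 2) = (v - 2)*(v + 1)*(v + 4)*(v + 1)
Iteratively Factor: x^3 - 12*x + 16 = (x + 4)*(x^2 - 4*x + 4) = (x - 2)*(x + 4)*(x - 2)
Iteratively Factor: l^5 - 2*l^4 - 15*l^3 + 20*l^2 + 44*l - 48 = (l + 2)*(l^4 - 4*l^3 - 7*l^2 + 34*l - 24) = (l - 1)*(l + 2)*(l^3 - 3*l^2 - 10*l + 24) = (l - 2)*(l - 1)*(l + 2)*(l^2 - l - 12) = (l - 2)*(l - 1)*(l + 2)*(l + 3)*(l - 4)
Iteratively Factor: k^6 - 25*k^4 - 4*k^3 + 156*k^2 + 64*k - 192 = (k + 2)*(k^5 - 2*k^4 - 21*k^3 + 38*k^2 + 80*k - 96) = (k + 2)^2*(k^4 - 4*k^3 - 13*k^2 + 64*k - 48) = (k + 2)^2*(k + 4)*(k^3 - 8*k^2 + 19*k - 12) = (k - 3)*(k + 2)^2*(k + 4)*(k^2 - 5*k + 4) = (k - 4)*(k - 3)*(k + 2)^2*(k + 4)*(k - 1)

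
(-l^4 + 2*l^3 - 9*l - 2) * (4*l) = -4*l^5 + 8*l^4 - 36*l^2 - 8*l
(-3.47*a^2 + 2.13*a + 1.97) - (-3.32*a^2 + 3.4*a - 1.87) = -0.15*a^2 - 1.27*a + 3.84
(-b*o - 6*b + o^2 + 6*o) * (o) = -b*o^2 - 6*b*o + o^3 + 6*o^2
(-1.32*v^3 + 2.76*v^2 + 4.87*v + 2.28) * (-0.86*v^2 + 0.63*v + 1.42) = 1.1352*v^5 - 3.2052*v^4 - 4.3238*v^3 + 5.0265*v^2 + 8.3518*v + 3.2376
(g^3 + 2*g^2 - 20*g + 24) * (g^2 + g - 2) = g^5 + 3*g^4 - 20*g^3 + 64*g - 48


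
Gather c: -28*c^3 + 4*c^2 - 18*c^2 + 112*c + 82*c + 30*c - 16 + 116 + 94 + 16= -28*c^3 - 14*c^2 + 224*c + 210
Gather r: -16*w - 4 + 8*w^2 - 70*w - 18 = 8*w^2 - 86*w - 22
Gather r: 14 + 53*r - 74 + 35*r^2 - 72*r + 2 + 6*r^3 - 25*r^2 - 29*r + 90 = 6*r^3 + 10*r^2 - 48*r + 32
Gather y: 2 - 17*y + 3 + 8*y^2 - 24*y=8*y^2 - 41*y + 5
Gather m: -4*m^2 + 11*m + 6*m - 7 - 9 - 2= -4*m^2 + 17*m - 18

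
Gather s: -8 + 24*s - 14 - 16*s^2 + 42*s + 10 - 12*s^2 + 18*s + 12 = -28*s^2 + 84*s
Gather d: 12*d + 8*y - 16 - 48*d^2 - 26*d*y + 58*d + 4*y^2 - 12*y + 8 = -48*d^2 + d*(70 - 26*y) + 4*y^2 - 4*y - 8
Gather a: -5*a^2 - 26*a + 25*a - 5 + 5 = -5*a^2 - a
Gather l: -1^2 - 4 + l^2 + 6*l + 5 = l^2 + 6*l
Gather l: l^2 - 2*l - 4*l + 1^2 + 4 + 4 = l^2 - 6*l + 9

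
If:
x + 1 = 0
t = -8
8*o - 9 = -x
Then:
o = 5/4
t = -8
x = -1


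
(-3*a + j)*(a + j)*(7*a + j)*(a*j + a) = -21*a^4*j - 21*a^4 - 17*a^3*j^2 - 17*a^3*j + 5*a^2*j^3 + 5*a^2*j^2 + a*j^4 + a*j^3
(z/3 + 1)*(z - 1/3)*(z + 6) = z^3/3 + 26*z^2/9 + 5*z - 2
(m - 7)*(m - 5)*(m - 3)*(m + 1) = m^4 - 14*m^3 + 56*m^2 - 34*m - 105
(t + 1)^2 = t^2 + 2*t + 1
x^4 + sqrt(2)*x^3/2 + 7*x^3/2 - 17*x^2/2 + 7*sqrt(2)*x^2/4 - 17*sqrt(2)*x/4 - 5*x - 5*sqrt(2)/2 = (x - 2)*(x + 1/2)*(x + 5)*(x + sqrt(2)/2)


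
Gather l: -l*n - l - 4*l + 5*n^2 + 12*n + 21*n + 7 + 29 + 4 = l*(-n - 5) + 5*n^2 + 33*n + 40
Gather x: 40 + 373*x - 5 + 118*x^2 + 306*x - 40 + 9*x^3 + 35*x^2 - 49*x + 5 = 9*x^3 + 153*x^2 + 630*x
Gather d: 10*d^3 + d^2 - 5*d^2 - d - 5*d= 10*d^3 - 4*d^2 - 6*d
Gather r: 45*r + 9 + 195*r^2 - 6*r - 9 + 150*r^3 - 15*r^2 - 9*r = 150*r^3 + 180*r^2 + 30*r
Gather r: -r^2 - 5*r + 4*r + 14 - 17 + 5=-r^2 - r + 2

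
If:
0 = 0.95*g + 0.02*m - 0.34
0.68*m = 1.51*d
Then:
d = 0.450331125827815*m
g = 0.357894736842105 - 0.0210526315789474*m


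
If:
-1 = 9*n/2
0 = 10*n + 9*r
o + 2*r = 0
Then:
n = -2/9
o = -40/81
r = 20/81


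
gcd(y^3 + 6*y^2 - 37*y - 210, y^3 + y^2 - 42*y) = y^2 + y - 42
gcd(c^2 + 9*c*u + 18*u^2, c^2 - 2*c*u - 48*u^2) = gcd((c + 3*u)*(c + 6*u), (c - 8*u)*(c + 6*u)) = c + 6*u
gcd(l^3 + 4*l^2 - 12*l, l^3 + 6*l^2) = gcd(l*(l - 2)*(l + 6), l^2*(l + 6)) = l^2 + 6*l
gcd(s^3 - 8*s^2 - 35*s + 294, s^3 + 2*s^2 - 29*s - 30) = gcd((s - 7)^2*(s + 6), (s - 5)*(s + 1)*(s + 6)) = s + 6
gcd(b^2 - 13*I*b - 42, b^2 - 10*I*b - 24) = b - 6*I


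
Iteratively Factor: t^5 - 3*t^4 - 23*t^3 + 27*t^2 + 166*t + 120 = (t - 4)*(t^4 + t^3 - 19*t^2 - 49*t - 30) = (t - 5)*(t - 4)*(t^3 + 6*t^2 + 11*t + 6) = (t - 5)*(t - 4)*(t + 2)*(t^2 + 4*t + 3) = (t - 5)*(t - 4)*(t + 2)*(t + 3)*(t + 1)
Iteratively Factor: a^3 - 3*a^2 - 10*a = (a - 5)*(a^2 + 2*a) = (a - 5)*(a + 2)*(a)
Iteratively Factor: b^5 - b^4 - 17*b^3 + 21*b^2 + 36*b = (b - 3)*(b^4 + 2*b^3 - 11*b^2 - 12*b) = b*(b - 3)*(b^3 + 2*b^2 - 11*b - 12) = b*(b - 3)*(b + 1)*(b^2 + b - 12) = b*(b - 3)^2*(b + 1)*(b + 4)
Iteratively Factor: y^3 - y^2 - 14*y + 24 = (y - 2)*(y^2 + y - 12) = (y - 2)*(y + 4)*(y - 3)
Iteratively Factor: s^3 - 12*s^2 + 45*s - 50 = (s - 2)*(s^2 - 10*s + 25) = (s - 5)*(s - 2)*(s - 5)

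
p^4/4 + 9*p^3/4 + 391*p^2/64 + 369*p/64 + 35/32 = (p/4 + 1/2)*(p + 1/4)*(p + 7/4)*(p + 5)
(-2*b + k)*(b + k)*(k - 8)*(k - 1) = -2*b^2*k^2 + 18*b^2*k - 16*b^2 - b*k^3 + 9*b*k^2 - 8*b*k + k^4 - 9*k^3 + 8*k^2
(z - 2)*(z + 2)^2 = z^3 + 2*z^2 - 4*z - 8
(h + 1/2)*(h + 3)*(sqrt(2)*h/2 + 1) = sqrt(2)*h^3/2 + h^2 + 7*sqrt(2)*h^2/4 + 3*sqrt(2)*h/4 + 7*h/2 + 3/2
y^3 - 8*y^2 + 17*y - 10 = (y - 5)*(y - 2)*(y - 1)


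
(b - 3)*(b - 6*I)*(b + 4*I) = b^3 - 3*b^2 - 2*I*b^2 + 24*b + 6*I*b - 72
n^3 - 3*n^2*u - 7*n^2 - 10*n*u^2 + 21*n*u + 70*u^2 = (n - 7)*(n - 5*u)*(n + 2*u)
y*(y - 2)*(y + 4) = y^3 + 2*y^2 - 8*y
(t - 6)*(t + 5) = t^2 - t - 30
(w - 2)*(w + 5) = w^2 + 3*w - 10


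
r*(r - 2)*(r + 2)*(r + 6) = r^4 + 6*r^3 - 4*r^2 - 24*r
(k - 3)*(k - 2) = k^2 - 5*k + 6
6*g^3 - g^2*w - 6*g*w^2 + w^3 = (-6*g + w)*(-g + w)*(g + w)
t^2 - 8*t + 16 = (t - 4)^2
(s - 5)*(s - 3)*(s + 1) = s^3 - 7*s^2 + 7*s + 15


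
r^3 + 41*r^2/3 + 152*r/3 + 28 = (r + 2/3)*(r + 6)*(r + 7)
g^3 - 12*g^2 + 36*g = g*(g - 6)^2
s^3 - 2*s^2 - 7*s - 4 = (s - 4)*(s + 1)^2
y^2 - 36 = (y - 6)*(y + 6)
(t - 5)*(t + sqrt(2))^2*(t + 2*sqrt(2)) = t^4 - 5*t^3 + 4*sqrt(2)*t^3 - 20*sqrt(2)*t^2 + 10*t^2 - 50*t + 4*sqrt(2)*t - 20*sqrt(2)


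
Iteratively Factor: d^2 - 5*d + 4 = (d - 4)*(d - 1)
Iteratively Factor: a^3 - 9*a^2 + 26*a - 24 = (a - 2)*(a^2 - 7*a + 12) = (a - 3)*(a - 2)*(a - 4)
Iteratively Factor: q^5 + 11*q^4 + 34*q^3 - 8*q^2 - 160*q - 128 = (q + 1)*(q^4 + 10*q^3 + 24*q^2 - 32*q - 128) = (q + 1)*(q + 4)*(q^3 + 6*q^2 - 32) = (q + 1)*(q + 4)^2*(q^2 + 2*q - 8) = (q - 2)*(q + 1)*(q + 4)^2*(q + 4)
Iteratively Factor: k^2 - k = (k - 1)*(k)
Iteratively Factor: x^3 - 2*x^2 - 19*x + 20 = (x + 4)*(x^2 - 6*x + 5) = (x - 1)*(x + 4)*(x - 5)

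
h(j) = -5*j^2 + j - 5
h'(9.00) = -89.00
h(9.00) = -401.00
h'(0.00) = 1.00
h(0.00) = -5.00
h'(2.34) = -22.40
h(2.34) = -30.04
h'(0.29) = -1.90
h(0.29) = -5.13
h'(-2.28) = 23.80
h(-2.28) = -33.27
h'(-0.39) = 4.90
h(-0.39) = -6.15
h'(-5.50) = 56.00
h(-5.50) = -161.75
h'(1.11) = -10.10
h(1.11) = -10.05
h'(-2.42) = 25.20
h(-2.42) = -36.70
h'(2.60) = -25.00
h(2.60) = -36.20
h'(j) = 1 - 10*j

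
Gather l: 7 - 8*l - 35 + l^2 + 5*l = l^2 - 3*l - 28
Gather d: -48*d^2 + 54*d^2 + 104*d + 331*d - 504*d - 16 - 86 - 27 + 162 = 6*d^2 - 69*d + 33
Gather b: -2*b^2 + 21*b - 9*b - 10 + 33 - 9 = -2*b^2 + 12*b + 14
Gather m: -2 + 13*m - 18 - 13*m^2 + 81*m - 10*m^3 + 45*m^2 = -10*m^3 + 32*m^2 + 94*m - 20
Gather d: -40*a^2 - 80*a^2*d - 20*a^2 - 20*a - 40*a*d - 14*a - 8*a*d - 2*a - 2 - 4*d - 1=-60*a^2 - 36*a + d*(-80*a^2 - 48*a - 4) - 3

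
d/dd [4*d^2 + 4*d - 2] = 8*d + 4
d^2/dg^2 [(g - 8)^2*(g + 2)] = 6*g - 28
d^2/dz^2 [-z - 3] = 0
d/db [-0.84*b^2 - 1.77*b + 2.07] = -1.68*b - 1.77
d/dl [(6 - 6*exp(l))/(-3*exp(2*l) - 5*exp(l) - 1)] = 18*(-exp(2*l) + 2*exp(l) + 2)*exp(l)/(9*exp(4*l) + 30*exp(3*l) + 31*exp(2*l) + 10*exp(l) + 1)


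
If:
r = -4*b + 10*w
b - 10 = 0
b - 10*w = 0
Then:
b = 10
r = -30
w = 1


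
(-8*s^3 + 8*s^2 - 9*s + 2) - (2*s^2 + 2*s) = -8*s^3 + 6*s^2 - 11*s + 2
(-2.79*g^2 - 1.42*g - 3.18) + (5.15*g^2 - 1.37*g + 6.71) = 2.36*g^2 - 2.79*g + 3.53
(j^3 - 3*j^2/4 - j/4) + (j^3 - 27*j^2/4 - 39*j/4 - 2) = 2*j^3 - 15*j^2/2 - 10*j - 2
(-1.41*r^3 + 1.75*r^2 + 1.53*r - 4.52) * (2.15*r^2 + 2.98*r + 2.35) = -3.0315*r^5 - 0.4393*r^4 + 5.191*r^3 - 1.0461*r^2 - 9.8741*r - 10.622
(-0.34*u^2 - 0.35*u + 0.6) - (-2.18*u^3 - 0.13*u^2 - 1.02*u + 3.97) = 2.18*u^3 - 0.21*u^2 + 0.67*u - 3.37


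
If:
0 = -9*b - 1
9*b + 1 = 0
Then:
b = -1/9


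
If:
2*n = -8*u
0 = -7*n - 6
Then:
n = -6/7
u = 3/14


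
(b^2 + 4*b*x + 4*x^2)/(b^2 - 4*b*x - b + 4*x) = (b^2 + 4*b*x + 4*x^2)/(b^2 - 4*b*x - b + 4*x)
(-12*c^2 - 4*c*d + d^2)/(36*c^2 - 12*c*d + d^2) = (-2*c - d)/(6*c - d)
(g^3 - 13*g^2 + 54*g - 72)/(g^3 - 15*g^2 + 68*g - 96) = (g - 6)/(g - 8)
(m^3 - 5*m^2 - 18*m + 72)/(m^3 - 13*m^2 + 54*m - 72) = (m + 4)/(m - 4)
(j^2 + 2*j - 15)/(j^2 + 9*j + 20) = (j - 3)/(j + 4)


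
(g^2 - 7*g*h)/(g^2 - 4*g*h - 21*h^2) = g/(g + 3*h)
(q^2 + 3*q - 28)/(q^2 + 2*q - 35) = (q - 4)/(q - 5)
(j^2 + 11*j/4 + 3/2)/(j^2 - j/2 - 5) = (4*j + 3)/(2*(2*j - 5))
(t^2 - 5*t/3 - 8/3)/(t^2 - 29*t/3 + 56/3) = (t + 1)/(t - 7)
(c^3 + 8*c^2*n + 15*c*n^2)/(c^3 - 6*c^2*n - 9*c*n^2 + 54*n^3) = c*(c + 5*n)/(c^2 - 9*c*n + 18*n^2)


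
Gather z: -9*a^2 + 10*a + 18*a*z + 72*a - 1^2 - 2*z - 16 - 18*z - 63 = -9*a^2 + 82*a + z*(18*a - 20) - 80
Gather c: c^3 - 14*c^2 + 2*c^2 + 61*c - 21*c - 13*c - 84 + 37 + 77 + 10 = c^3 - 12*c^2 + 27*c + 40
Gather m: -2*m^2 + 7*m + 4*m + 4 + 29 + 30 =-2*m^2 + 11*m + 63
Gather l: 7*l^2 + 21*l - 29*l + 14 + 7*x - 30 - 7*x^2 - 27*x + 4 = 7*l^2 - 8*l - 7*x^2 - 20*x - 12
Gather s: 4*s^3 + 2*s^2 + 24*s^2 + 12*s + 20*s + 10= 4*s^3 + 26*s^2 + 32*s + 10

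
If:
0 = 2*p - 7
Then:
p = 7/2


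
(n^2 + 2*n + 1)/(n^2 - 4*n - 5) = (n + 1)/(n - 5)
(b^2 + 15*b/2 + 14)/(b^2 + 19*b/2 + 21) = (b + 4)/(b + 6)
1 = 1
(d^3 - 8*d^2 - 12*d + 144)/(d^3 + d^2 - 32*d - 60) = (d^2 - 2*d - 24)/(d^2 + 7*d + 10)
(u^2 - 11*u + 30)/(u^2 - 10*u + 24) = (u - 5)/(u - 4)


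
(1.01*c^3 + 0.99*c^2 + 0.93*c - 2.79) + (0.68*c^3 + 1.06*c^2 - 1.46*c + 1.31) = 1.69*c^3 + 2.05*c^2 - 0.53*c - 1.48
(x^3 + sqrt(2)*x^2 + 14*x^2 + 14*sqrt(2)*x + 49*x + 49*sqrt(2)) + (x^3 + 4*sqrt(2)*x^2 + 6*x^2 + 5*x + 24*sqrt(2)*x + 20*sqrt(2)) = 2*x^3 + 5*sqrt(2)*x^2 + 20*x^2 + 38*sqrt(2)*x + 54*x + 69*sqrt(2)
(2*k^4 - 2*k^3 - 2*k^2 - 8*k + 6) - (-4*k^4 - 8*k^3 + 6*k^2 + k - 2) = 6*k^4 + 6*k^3 - 8*k^2 - 9*k + 8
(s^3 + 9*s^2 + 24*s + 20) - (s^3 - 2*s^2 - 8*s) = 11*s^2 + 32*s + 20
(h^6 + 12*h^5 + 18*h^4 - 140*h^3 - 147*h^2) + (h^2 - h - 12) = h^6 + 12*h^5 + 18*h^4 - 140*h^3 - 146*h^2 - h - 12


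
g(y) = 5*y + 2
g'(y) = 5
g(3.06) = 17.30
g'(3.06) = 5.00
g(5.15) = 27.75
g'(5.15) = 5.00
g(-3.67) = -16.35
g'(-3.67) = 5.00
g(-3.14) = -13.70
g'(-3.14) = 5.00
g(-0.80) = -2.00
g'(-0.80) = 5.00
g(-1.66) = -6.30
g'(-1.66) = 5.00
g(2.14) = 12.70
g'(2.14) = 5.00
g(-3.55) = -15.75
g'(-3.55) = 5.00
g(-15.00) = -73.00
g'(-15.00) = 5.00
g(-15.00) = -73.00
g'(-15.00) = 5.00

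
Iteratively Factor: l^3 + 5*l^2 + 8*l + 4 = (l + 2)*(l^2 + 3*l + 2) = (l + 1)*(l + 2)*(l + 2)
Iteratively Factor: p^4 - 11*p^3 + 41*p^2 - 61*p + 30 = (p - 1)*(p^3 - 10*p^2 + 31*p - 30) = (p - 5)*(p - 1)*(p^2 - 5*p + 6) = (p - 5)*(p - 3)*(p - 1)*(p - 2)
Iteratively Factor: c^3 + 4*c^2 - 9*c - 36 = (c - 3)*(c^2 + 7*c + 12) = (c - 3)*(c + 4)*(c + 3)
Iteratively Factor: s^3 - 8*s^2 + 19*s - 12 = (s - 3)*(s^2 - 5*s + 4) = (s - 4)*(s - 3)*(s - 1)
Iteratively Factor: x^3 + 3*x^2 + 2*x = (x)*(x^2 + 3*x + 2) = x*(x + 1)*(x + 2)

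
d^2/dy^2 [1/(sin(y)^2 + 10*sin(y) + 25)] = 2*(5*sin(y) + cos(2*y) + 2)/(sin(y) + 5)^4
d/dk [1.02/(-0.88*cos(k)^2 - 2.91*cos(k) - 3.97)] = -(1.7952*cos(k) + 2.9682)*sin(k)/(0.88*cos(k)^2 + 2.91*cos(k) + 3.97)^2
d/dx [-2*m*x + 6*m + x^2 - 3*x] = -2*m + 2*x - 3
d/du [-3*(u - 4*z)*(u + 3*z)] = -6*u + 3*z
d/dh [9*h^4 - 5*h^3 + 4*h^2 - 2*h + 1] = 36*h^3 - 15*h^2 + 8*h - 2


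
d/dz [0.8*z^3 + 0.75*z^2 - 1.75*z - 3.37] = 2.4*z^2 + 1.5*z - 1.75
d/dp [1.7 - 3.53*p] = -3.53000000000000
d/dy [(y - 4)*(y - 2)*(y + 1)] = 3*y^2 - 10*y + 2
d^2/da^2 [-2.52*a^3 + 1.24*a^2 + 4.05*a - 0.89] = 2.48 - 15.12*a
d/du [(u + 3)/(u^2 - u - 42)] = (u^2 - u - (u + 3)*(2*u - 1) - 42)/(-u^2 + u + 42)^2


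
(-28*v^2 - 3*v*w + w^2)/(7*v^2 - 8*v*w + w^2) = (-4*v - w)/(v - w)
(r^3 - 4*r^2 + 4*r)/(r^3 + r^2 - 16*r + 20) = r/(r + 5)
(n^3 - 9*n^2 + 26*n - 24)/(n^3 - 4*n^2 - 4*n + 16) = (n - 3)/(n + 2)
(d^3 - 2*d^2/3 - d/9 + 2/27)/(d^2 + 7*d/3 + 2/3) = (d^2 - d + 2/9)/(d + 2)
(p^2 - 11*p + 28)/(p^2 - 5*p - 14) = (p - 4)/(p + 2)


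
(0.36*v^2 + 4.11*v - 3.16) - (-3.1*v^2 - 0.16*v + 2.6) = 3.46*v^2 + 4.27*v - 5.76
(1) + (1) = 2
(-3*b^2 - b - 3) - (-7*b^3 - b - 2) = 7*b^3 - 3*b^2 - 1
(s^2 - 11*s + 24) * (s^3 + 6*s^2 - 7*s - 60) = s^5 - 5*s^4 - 49*s^3 + 161*s^2 + 492*s - 1440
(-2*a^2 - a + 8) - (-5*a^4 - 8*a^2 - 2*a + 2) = 5*a^4 + 6*a^2 + a + 6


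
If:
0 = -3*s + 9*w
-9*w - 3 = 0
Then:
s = -1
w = -1/3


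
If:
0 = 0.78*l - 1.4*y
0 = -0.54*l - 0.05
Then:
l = -0.09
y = -0.05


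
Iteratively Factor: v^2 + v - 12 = (v - 3)*(v + 4)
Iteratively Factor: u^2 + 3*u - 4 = (u - 1)*(u + 4)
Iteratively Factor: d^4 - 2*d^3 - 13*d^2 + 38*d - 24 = (d - 1)*(d^3 - d^2 - 14*d + 24) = (d - 3)*(d - 1)*(d^2 + 2*d - 8) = (d - 3)*(d - 2)*(d - 1)*(d + 4)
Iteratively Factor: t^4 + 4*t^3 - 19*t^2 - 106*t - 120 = (t + 3)*(t^3 + t^2 - 22*t - 40) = (t + 3)*(t + 4)*(t^2 - 3*t - 10) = (t - 5)*(t + 3)*(t + 4)*(t + 2)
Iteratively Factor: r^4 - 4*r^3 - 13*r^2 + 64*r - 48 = (r + 4)*(r^3 - 8*r^2 + 19*r - 12) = (r - 1)*(r + 4)*(r^2 - 7*r + 12) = (r - 3)*(r - 1)*(r + 4)*(r - 4)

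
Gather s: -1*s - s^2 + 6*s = -s^2 + 5*s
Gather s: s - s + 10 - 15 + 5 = 0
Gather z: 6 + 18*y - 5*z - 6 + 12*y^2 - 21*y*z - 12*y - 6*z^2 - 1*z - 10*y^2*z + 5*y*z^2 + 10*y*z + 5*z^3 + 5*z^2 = 12*y^2 + 6*y + 5*z^3 + z^2*(5*y - 1) + z*(-10*y^2 - 11*y - 6)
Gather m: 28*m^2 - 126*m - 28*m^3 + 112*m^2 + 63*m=-28*m^3 + 140*m^2 - 63*m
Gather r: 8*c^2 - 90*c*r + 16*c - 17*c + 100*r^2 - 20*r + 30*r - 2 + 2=8*c^2 - c + 100*r^2 + r*(10 - 90*c)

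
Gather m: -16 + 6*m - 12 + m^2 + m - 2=m^2 + 7*m - 30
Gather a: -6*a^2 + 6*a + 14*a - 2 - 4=-6*a^2 + 20*a - 6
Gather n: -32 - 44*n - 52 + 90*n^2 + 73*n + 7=90*n^2 + 29*n - 77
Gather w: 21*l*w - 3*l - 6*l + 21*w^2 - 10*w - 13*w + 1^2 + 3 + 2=-9*l + 21*w^2 + w*(21*l - 23) + 6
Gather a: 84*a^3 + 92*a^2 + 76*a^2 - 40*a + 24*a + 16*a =84*a^3 + 168*a^2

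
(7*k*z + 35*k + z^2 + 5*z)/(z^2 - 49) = (7*k*z + 35*k + z^2 + 5*z)/(z^2 - 49)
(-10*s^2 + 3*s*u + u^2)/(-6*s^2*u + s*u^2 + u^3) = (5*s + u)/(u*(3*s + u))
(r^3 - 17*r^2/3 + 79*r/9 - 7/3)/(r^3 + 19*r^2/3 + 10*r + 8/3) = (9*r^3 - 51*r^2 + 79*r - 21)/(3*(3*r^3 + 19*r^2 + 30*r + 8))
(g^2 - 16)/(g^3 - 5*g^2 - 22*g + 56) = (g - 4)/(g^2 - 9*g + 14)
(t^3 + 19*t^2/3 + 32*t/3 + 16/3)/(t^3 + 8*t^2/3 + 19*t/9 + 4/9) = 3*(t + 4)/(3*t + 1)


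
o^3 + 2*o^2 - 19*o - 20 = (o - 4)*(o + 1)*(o + 5)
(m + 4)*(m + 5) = m^2 + 9*m + 20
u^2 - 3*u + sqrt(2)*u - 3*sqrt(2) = (u - 3)*(u + sqrt(2))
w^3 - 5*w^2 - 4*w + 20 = (w - 5)*(w - 2)*(w + 2)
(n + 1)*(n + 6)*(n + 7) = n^3 + 14*n^2 + 55*n + 42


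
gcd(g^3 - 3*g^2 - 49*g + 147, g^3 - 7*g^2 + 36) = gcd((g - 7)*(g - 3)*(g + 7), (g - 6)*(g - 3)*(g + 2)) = g - 3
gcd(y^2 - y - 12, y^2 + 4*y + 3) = y + 3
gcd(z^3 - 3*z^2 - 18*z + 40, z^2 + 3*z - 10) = z - 2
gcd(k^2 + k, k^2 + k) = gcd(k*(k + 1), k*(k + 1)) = k^2 + k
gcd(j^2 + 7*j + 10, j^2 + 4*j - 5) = j + 5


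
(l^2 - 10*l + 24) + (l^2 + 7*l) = 2*l^2 - 3*l + 24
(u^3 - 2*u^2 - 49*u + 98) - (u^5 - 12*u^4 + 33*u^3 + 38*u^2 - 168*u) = -u^5 + 12*u^4 - 32*u^3 - 40*u^2 + 119*u + 98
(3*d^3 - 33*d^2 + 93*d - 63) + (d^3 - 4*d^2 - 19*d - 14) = 4*d^3 - 37*d^2 + 74*d - 77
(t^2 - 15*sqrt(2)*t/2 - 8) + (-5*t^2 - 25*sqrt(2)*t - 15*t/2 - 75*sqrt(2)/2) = -4*t^2 - 65*sqrt(2)*t/2 - 15*t/2 - 75*sqrt(2)/2 - 8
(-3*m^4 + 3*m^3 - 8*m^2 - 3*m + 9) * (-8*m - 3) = 24*m^5 - 15*m^4 + 55*m^3 + 48*m^2 - 63*m - 27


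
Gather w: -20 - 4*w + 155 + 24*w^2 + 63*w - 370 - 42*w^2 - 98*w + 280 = -18*w^2 - 39*w + 45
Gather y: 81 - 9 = 72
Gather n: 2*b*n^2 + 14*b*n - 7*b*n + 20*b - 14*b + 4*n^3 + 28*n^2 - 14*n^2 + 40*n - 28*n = 6*b + 4*n^3 + n^2*(2*b + 14) + n*(7*b + 12)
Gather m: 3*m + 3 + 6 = 3*m + 9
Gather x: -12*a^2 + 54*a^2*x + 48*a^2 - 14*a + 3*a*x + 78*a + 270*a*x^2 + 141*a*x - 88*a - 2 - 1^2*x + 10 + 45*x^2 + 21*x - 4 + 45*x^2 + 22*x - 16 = 36*a^2 - 24*a + x^2*(270*a + 90) + x*(54*a^2 + 144*a + 42) - 12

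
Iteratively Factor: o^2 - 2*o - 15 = (o + 3)*(o - 5)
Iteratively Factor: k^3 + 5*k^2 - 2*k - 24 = (k + 4)*(k^2 + k - 6) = (k + 3)*(k + 4)*(k - 2)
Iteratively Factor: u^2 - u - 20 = (u - 5)*(u + 4)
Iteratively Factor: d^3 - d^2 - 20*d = (d + 4)*(d^2 - 5*d) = d*(d + 4)*(d - 5)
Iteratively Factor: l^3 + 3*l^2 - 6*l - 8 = (l + 4)*(l^2 - l - 2) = (l - 2)*(l + 4)*(l + 1)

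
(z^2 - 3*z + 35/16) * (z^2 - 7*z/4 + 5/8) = z^4 - 19*z^3/4 + 129*z^2/16 - 365*z/64 + 175/128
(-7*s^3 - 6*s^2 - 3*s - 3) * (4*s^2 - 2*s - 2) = -28*s^5 - 10*s^4 + 14*s^3 + 6*s^2 + 12*s + 6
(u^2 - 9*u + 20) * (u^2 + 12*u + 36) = u^4 + 3*u^3 - 52*u^2 - 84*u + 720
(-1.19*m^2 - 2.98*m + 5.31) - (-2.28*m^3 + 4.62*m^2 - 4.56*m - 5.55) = 2.28*m^3 - 5.81*m^2 + 1.58*m + 10.86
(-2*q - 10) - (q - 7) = -3*q - 3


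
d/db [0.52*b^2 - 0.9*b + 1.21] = 1.04*b - 0.9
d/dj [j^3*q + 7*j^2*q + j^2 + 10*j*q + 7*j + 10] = 3*j^2*q + 14*j*q + 2*j + 10*q + 7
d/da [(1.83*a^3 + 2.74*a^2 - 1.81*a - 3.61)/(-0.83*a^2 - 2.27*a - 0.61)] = (-1.5189*a^4 - 8.3082*a^3 - 11.071*a^2 - 9.3354*a - 7.0906)/(0.6889*a^4 + 3.7682*a^3 + 6.1655*a^2 + 2.7694*a + 0.3721)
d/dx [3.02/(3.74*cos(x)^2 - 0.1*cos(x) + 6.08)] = (22.5896*cos(x) - 0.302)*sin(x)/(3.74*cos(x)^2 - 0.1*cos(x) + 6.08)^2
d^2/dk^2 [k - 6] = 0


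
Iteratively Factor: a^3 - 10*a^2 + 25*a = (a - 5)*(a^2 - 5*a) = a*(a - 5)*(a - 5)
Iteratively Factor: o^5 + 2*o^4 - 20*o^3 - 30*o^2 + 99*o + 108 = (o + 1)*(o^4 + o^3 - 21*o^2 - 9*o + 108) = (o + 1)*(o + 3)*(o^3 - 2*o^2 - 15*o + 36) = (o - 3)*(o + 1)*(o + 3)*(o^2 + o - 12) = (o - 3)*(o + 1)*(o + 3)*(o + 4)*(o - 3)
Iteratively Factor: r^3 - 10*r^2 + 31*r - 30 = (r - 2)*(r^2 - 8*r + 15) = (r - 5)*(r - 2)*(r - 3)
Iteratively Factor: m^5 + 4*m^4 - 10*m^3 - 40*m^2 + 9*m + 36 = (m + 1)*(m^4 + 3*m^3 - 13*m^2 - 27*m + 36) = (m - 1)*(m + 1)*(m^3 + 4*m^2 - 9*m - 36) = (m - 1)*(m + 1)*(m + 3)*(m^2 + m - 12) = (m - 1)*(m + 1)*(m + 3)*(m + 4)*(m - 3)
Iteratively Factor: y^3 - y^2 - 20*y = (y)*(y^2 - y - 20) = y*(y + 4)*(y - 5)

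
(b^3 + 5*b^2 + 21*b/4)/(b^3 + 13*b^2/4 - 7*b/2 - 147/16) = 4*b/(4*b - 7)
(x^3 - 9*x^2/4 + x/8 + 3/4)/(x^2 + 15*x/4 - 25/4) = (8*x^3 - 18*x^2 + x + 6)/(2*(4*x^2 + 15*x - 25))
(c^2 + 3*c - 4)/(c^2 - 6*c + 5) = (c + 4)/(c - 5)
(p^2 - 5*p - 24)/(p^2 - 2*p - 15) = (p - 8)/(p - 5)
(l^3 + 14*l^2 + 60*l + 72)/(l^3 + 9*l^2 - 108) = (l + 2)/(l - 3)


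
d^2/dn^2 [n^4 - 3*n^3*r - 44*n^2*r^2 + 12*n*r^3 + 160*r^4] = 12*n^2 - 18*n*r - 88*r^2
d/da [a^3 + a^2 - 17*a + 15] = 3*a^2 + 2*a - 17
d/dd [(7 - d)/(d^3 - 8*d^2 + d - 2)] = (-d^3 + 8*d^2 - d + (d - 7)*(3*d^2 - 16*d + 1) + 2)/(d^3 - 8*d^2 + d - 2)^2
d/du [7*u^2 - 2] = 14*u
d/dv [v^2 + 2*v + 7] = 2*v + 2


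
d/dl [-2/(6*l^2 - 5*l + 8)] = 2*(12*l - 5)/(6*l^2 - 5*l + 8)^2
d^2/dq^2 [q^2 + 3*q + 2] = 2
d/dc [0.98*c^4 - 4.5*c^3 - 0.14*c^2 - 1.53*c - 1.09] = 3.92*c^3 - 13.5*c^2 - 0.28*c - 1.53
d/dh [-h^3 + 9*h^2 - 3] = 3*h*(6 - h)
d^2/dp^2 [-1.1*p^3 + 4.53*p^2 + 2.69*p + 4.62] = 9.06 - 6.6*p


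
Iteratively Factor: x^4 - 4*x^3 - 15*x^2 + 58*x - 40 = (x - 5)*(x^3 + x^2 - 10*x + 8) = (x - 5)*(x - 2)*(x^2 + 3*x - 4) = (x - 5)*(x - 2)*(x + 4)*(x - 1)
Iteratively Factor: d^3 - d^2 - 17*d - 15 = (d - 5)*(d^2 + 4*d + 3) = (d - 5)*(d + 1)*(d + 3)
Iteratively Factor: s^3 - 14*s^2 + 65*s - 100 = (s - 5)*(s^2 - 9*s + 20) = (s - 5)*(s - 4)*(s - 5)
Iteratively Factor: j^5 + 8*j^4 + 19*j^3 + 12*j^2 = (j + 1)*(j^4 + 7*j^3 + 12*j^2) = (j + 1)*(j + 4)*(j^3 + 3*j^2) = j*(j + 1)*(j + 4)*(j^2 + 3*j) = j*(j + 1)*(j + 3)*(j + 4)*(j)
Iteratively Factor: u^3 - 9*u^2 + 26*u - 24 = (u - 2)*(u^2 - 7*u + 12) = (u - 3)*(u - 2)*(u - 4)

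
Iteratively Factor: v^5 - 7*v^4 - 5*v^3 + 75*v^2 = (v)*(v^4 - 7*v^3 - 5*v^2 + 75*v) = v*(v - 5)*(v^3 - 2*v^2 - 15*v) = v^2*(v - 5)*(v^2 - 2*v - 15) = v^2*(v - 5)^2*(v + 3)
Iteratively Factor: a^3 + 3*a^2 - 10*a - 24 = (a - 3)*(a^2 + 6*a + 8) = (a - 3)*(a + 4)*(a + 2)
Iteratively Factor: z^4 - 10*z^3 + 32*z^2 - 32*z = (z - 2)*(z^3 - 8*z^2 + 16*z) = (z - 4)*(z - 2)*(z^2 - 4*z) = (z - 4)^2*(z - 2)*(z)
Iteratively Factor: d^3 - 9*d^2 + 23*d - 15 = (d - 3)*(d^2 - 6*d + 5) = (d - 5)*(d - 3)*(d - 1)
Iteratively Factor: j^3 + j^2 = (j)*(j^2 + j) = j^2*(j + 1)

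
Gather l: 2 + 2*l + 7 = 2*l + 9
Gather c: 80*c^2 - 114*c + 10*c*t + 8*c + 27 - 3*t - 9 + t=80*c^2 + c*(10*t - 106) - 2*t + 18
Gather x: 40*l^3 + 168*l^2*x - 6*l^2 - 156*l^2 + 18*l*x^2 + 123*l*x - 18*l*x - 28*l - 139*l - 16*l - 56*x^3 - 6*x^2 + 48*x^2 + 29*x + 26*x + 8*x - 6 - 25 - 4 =40*l^3 - 162*l^2 - 183*l - 56*x^3 + x^2*(18*l + 42) + x*(168*l^2 + 105*l + 63) - 35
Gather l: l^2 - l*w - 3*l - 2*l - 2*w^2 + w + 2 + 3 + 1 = l^2 + l*(-w - 5) - 2*w^2 + w + 6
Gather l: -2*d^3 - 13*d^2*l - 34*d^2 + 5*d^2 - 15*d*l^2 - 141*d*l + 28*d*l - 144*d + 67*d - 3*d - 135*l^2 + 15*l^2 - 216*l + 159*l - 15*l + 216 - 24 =-2*d^3 - 29*d^2 - 80*d + l^2*(-15*d - 120) + l*(-13*d^2 - 113*d - 72) + 192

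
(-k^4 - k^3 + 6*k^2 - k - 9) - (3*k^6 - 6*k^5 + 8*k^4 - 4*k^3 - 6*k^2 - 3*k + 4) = -3*k^6 + 6*k^5 - 9*k^4 + 3*k^3 + 12*k^2 + 2*k - 13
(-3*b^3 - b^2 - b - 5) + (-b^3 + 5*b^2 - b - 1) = -4*b^3 + 4*b^2 - 2*b - 6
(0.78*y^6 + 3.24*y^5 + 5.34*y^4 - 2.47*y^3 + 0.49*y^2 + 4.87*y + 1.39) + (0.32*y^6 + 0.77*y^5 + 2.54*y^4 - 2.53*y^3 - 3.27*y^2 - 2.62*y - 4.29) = 1.1*y^6 + 4.01*y^5 + 7.88*y^4 - 5.0*y^3 - 2.78*y^2 + 2.25*y - 2.9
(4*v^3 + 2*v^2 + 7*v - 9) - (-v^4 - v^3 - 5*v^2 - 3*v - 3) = v^4 + 5*v^3 + 7*v^2 + 10*v - 6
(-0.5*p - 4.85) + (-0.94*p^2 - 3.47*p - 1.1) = -0.94*p^2 - 3.97*p - 5.95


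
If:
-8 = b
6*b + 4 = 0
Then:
No Solution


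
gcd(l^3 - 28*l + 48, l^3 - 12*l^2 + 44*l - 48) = l^2 - 6*l + 8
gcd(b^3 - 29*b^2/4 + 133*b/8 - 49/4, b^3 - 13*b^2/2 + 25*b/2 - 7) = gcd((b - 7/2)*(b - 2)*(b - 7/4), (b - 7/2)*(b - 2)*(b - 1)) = b^2 - 11*b/2 + 7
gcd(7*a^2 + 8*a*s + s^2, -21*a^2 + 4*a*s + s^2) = 7*a + s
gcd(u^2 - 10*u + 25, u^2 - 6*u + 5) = u - 5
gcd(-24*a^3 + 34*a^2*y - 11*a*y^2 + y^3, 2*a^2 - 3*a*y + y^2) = -a + y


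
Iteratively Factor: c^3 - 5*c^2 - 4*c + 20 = (c + 2)*(c^2 - 7*c + 10) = (c - 2)*(c + 2)*(c - 5)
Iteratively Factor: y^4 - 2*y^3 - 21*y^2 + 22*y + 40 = (y + 1)*(y^3 - 3*y^2 - 18*y + 40) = (y - 5)*(y + 1)*(y^2 + 2*y - 8) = (y - 5)*(y + 1)*(y + 4)*(y - 2)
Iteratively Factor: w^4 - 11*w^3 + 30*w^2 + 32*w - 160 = (w - 5)*(w^3 - 6*w^2 + 32) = (w - 5)*(w - 4)*(w^2 - 2*w - 8) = (w - 5)*(w - 4)^2*(w + 2)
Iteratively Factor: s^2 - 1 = (s + 1)*(s - 1)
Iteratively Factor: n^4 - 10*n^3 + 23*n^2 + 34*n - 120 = (n - 3)*(n^3 - 7*n^2 + 2*n + 40) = (n - 4)*(n - 3)*(n^2 - 3*n - 10) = (n - 5)*(n - 4)*(n - 3)*(n + 2)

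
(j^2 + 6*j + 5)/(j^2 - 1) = (j + 5)/(j - 1)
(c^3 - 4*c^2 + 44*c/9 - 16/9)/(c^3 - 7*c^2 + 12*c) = (9*c^3 - 36*c^2 + 44*c - 16)/(9*c*(c^2 - 7*c + 12))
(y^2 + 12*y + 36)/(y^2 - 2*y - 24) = (y^2 + 12*y + 36)/(y^2 - 2*y - 24)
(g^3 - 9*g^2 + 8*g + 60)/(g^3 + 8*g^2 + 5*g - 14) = (g^2 - 11*g + 30)/(g^2 + 6*g - 7)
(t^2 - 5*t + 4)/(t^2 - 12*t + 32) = (t - 1)/(t - 8)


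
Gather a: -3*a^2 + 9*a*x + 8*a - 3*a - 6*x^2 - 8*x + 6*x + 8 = -3*a^2 + a*(9*x + 5) - 6*x^2 - 2*x + 8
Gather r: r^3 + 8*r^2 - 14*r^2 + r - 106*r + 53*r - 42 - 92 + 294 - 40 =r^3 - 6*r^2 - 52*r + 120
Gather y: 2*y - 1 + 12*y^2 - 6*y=12*y^2 - 4*y - 1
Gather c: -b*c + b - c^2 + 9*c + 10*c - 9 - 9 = b - c^2 + c*(19 - b) - 18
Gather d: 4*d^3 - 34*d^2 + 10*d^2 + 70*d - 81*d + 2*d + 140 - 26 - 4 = 4*d^3 - 24*d^2 - 9*d + 110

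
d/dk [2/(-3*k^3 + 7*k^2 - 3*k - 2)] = 2*(9*k^2 - 14*k + 3)/(3*k^3 - 7*k^2 + 3*k + 2)^2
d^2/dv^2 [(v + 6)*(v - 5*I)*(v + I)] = 6*v + 12 - 8*I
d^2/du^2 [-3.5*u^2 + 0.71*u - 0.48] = -7.00000000000000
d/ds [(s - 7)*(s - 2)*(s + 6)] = 3*s^2 - 6*s - 40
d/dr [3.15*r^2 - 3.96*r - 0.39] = 6.3*r - 3.96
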